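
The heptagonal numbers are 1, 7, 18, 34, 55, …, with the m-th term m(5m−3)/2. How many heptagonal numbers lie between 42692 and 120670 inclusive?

90

The n-th heptagonal number is n(5n−3)/2.
Smallest index with value ≥ 42692: n = 131 (giving 42706).
Largest index with value ≤ 120670: n = 220 (giving 120670).
Indices 131 through 220: 90 terms.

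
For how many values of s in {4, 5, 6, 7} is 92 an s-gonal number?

s = 4: P(4, 9) = 81 and P(4, 10) = 100; 92 is not s-gonal.
s = 5: P(5, 8) = 92. ✓
s = 6: P(6, 7) = 91 and P(6, 8) = 120; 92 is not s-gonal.
s = 7: P(7, 6) = 81 and P(7, 7) = 112; 92 is not s-gonal.
Hits: s ∈ {5} → 1.

1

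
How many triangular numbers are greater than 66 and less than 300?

The n-th triangular number is n(n+1)/2.
Smallest index with value > 66: n = 12 (giving 78).
Largest index with value < 300: n = 23 (giving 276).
Indices 12 through 23: 12 terms.

12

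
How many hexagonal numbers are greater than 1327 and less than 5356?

The n-th hexagonal number is n(2n−1).
Smallest index with value > 1327: n = 27 (giving 1431).
Largest index with value < 5356: n = 51 (giving 5151).
Indices 27 through 51: 25 terms.

25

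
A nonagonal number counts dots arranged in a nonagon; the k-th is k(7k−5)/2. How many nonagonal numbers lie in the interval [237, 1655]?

The n-th nonagonal number is n(7n−5)/2.
Smallest index with value ≥ 237: n = 9 (giving 261).
Largest index with value ≤ 1655: n = 22 (giving 1639).
Indices 9 through 22: 14 terms.

14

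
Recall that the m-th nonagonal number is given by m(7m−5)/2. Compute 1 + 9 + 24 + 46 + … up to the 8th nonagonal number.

624

Σ i(7i−5)/2 = (7Σi² − 5Σi) / 2 over i = 1..8.
Σi = 36 and Σi² = 204.
(7·204 − 5·36) / 2 = 1248/2 = 624.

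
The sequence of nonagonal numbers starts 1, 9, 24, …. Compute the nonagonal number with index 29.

The 29th nonagonal number is n(7n−5)/2 with n = 29.
29·(7·29 − 5)/2 = 29·198/2 = 29·99 = 2871.

2871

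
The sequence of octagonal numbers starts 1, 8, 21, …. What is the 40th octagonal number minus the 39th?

235

Consecutive octagonal numbers differ by 6n − 5: here 6·40 − 5 = 235.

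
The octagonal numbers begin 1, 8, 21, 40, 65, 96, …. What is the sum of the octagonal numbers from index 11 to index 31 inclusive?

Σ i(3i−2) = 3Σi² − 2Σi over i = 11..31.
Σi = 496 − 55 = 441 and Σi² = 10416 − 385 = 10031.
3·10031 − 2·441 = 29211.

29211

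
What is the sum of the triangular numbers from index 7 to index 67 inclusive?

Σ i(i+1)/2 = (Σi² + Σi) / 2 over i = 7..67.
Σi = 2278 − 21 = 2257 and Σi² = 102510 − 91 = 102419.
(1·102419 + 1·2257) / 2 = 104676/2 = 52338.

52338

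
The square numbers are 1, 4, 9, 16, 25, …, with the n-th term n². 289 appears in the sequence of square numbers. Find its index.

We need n² = 289, so n = √289 = 17.
Check: 17² = 289. ✓

17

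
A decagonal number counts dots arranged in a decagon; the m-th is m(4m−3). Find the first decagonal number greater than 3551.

Solve n(4n−3) > 3551 for integer n.
The largest n with value ≤ 3551 is 30 (since 3510 ≤ 3551 < 3751), so the first above is n = 31, value 3751.

3751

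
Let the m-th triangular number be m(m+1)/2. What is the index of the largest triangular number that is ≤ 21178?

Solve n(n+1)/2 ≤ 21178 for integer n.
n = 205 gives 21115 ≤ 21178, while n = 206 gives 21321 > 21178; so the answer is index 205.

205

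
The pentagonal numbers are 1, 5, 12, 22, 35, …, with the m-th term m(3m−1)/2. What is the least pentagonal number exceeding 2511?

2625

Solve n(3n−1)/2 > 2511 for integer n.
The largest n with value ≤ 2511 is 41 (since 2501 ≤ 2511 < 2625), so the first above is n = 42, value 2625.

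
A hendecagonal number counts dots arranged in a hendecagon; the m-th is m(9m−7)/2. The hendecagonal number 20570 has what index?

68

Set n(9n−7)/2 = 20570, giving 9n² − 7n − 41140 = 0.
The discriminant is 49 + 72·20570 = 1481089, and √1481089 = 1217.
So n = (7 + 1217) / 18 = 1224/18 = 68.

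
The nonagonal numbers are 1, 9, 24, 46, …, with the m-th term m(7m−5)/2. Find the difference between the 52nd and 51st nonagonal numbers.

358

Consecutive nonagonal numbers differ by 7n − 6: here 7·52 − 6 = 358.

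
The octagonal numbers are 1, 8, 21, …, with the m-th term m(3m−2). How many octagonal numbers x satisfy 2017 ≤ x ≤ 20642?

57

The n-th octagonal number is n(3n−2).
Smallest index with value ≥ 2017: n = 27 (giving 2133).
Largest index with value ≤ 20642: n = 83 (giving 20501).
Indices 27 through 83: 57 terms.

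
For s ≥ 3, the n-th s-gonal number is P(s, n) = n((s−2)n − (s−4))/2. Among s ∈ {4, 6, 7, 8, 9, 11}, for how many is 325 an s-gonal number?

s = 4: P(4, 18) = 324 and P(4, 19) = 361; 325 is not s-gonal.
s = 6: P(6, 13) = 325. ✓
s = 7: P(7, 11) = 286 and P(7, 12) = 342; 325 is not s-gonal.
s = 8: P(8, 10) = 280 and P(8, 11) = 341; 325 is not s-gonal.
s = 9: P(9, 10) = 325. ✓
s = 11: P(11, 8) = 260 and P(11, 9) = 333; 325 is not s-gonal.
Hits: s ∈ {6, 9} → 2.

2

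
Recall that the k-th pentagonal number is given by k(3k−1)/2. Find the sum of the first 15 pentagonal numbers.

1800

Σ i(3i−1)/2 = (3Σi² − Σi) / 2 over i = 1..15.
Σi = 120 and Σi² = 1240.
(3·1240 − 1·120) / 2 = 3600/2 = 1800.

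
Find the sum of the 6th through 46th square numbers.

33456

Σ_{i=6}^{46} i² = 33511 − 55 = 33456.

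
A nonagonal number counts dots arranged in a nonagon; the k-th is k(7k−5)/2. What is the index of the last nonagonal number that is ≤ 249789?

267

Solve n(7n−5)/2 ≤ 249789 for integer n.
n = 267 gives 248844 ≤ 249789, while n = 268 gives 250714 > 249789; so the answer is index 267.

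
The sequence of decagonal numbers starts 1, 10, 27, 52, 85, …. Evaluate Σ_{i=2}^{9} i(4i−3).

Σ i(4i−3) = 4Σi² − 3Σi over i = 2..9.
Σi = 45 − 1 = 44 and Σi² = 285 − 1 = 284.
4·284 − 3·44 = 1004.

1004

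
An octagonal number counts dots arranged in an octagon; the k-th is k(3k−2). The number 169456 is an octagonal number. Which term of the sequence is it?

238

Set n(3n−2) = 169456, giving 3n² − 2n − 169456 = 0.
So n = (2 + 1426) / 6 = 1428/6 = 238.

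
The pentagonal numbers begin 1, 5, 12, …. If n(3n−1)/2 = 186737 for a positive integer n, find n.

353

Set n(3n−1)/2 = 186737, giving 3n² − n − 373474 = 0.
The discriminant is 1 + 24·186737 = 4481689, and √4481689 = 2117.
So n = (1 + 2117) / 6 = 2118/6 = 353.
Check: 353·(3·353 − 1)/2 = 186737. ✓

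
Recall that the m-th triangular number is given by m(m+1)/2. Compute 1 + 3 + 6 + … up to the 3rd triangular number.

10

Σ i(i+1)/2 = (Σi² + Σi) / 2 over i = 1..3.
Σi = 6 and Σi² = 14.
(1·14 + 1·6) / 2 = 20/2 = 10.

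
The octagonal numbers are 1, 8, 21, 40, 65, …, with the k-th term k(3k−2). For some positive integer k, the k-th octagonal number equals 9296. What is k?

56

Set n(3n−2) = 9296, giving 3n² − 2n − 9296 = 0.
The discriminant is 4 + 12·9296 = 111556, and √111556 = 334.
So n = (2 + 334) / 6 = 336/6 = 56.
Check: 56·(3·56 − 2) = 9296. ✓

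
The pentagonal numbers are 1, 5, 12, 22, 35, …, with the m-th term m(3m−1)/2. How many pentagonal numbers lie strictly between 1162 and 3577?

The n-th pentagonal number is n(3n−1)/2.
Smallest index with value > 1162: n = 29 (giving 1247).
Largest index with value < 3577: n = 48 (giving 3432).
Indices 29 through 48: 20 terms.

20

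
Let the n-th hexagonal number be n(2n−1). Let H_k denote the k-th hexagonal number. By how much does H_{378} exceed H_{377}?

Consecutive hexagonal numbers differ by 4n − 3: here 4·378 − 3 = 1509.

1509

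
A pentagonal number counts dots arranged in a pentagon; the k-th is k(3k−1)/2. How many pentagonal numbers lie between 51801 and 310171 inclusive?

The n-th pentagonal number is n(3n−1)/2.
Smallest index with value ≥ 51801: n = 186 (giving 51801).
Largest index with value ≤ 310171: n = 454 (giving 308947).
Indices 186 through 454: 269 terms.

269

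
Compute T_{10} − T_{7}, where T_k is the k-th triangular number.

27

10·11/2 = 55 and 7·8/2 = 28.
Difference: 55 − 28 = 27.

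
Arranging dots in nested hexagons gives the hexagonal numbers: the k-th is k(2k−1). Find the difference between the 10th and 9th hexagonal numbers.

Consecutive hexagonal numbers differ by 4n − 3: here 4·10 − 3 = 37.

37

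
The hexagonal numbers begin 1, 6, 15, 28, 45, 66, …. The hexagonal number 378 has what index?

14

Set n(2n−1) = 378, giving 2n² − n − 378 = 0.
The discriminant is 1 + 8·378 = 3025, and √3025 = 55.
So n = (1 + 55) / 4 = 56/4 = 14.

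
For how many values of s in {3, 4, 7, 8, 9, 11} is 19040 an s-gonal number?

s = 3: P(3, 194) = 18915 and P(3, 195) = 19110; 19040 is not s-gonal.
s = 4: P(4, 137) = 18769 and P(4, 138) = 19044; 19040 is not s-gonal.
s = 7: P(7, 87) = 18792 and P(7, 88) = 19228; 19040 is not s-gonal.
s = 8: P(8, 80) = 19040. ✓
s = 9: P(9, 74) = 18981 and P(9, 75) = 19500; 19040 is not s-gonal.
s = 11: P(11, 65) = 18785 and P(11, 66) = 19371; 19040 is not s-gonal.
Hits: s ∈ {8} → 1.

1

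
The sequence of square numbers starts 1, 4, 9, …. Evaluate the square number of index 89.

The 89th square number is n² with n = 89.
89² = 7921.

7921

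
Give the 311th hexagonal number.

193131

The 311th hexagonal number is n(2n−1) with n = 311.
311·(2·311 − 1) = 311·621 = 193131.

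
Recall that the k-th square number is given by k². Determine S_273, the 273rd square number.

74529

The 273rd square number is n² with n = 273.
273² = 74529.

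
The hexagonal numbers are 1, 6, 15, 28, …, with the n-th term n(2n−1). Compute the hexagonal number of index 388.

300700

The 388th hexagonal number is n(2n−1) with n = 388.
388·(2·388 − 1) = 388·775 = 300700.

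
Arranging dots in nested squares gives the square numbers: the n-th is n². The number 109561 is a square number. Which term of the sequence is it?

We need n² = 109561, so n = √109561 = 331.

331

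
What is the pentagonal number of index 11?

176

The 11th pentagonal number is n(3n−1)/2 with n = 11.
11·(3·11 − 1)/2 = 11·32/2 = 11·16 = 176.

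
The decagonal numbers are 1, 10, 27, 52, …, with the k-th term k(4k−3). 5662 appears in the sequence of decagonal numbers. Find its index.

Set n(4n−3) = 5662, giving 4n² − 3n − 5662 = 0.
So n = (3 + 301) / 8 = 304/8 = 38.

38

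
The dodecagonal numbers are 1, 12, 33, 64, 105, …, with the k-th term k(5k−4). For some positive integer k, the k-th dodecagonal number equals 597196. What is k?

346

Set n(5n−4) = 597196, giving 5n² − 4n − 597196 = 0.
The discriminant is 16 + 20·597196 = 11943936, and √11943936 = 3456.
So n = (4 + 3456) / 10 = 3460/10 = 346.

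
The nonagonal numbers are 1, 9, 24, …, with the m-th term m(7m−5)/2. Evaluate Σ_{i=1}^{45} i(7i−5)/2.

107295

Σ i(7i−5)/2 = (7Σi² − 5Σi) / 2 over i = 1..45.
Σi = 1035 and Σi² = 31395.
(7·31395 − 5·1035) / 2 = 214590/2 = 107295.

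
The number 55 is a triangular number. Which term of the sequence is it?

10

Set n(n+1)/2 = 55, giving n² + n − 110 = 0.
The discriminant is 1 + 8·55 = 441, and √441 = 21.
So n = (-1 + 21) / 2 = 20/2 = 10.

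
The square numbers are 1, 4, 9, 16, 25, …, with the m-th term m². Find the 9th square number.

The 9th square number is n² with n = 9.
9² = 81.

81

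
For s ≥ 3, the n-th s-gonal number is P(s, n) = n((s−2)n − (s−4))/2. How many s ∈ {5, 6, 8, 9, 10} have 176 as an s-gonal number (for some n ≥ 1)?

2

s = 5: P(5, 11) = 176. ✓
s = 6: P(6, 9) = 153 and P(6, 10) = 190; 176 is not s-gonal.
s = 8: P(8, 8) = 176. ✓
s = 9: P(9, 7) = 154 and P(9, 8) = 204; 176 is not s-gonal.
s = 10: P(10, 7) = 175 and P(10, 8) = 232; 176 is not s-gonal.
Hits: s ∈ {5, 8} → 2.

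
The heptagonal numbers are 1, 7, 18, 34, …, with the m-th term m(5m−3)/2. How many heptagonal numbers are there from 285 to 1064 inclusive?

The n-th heptagonal number is n(5n−3)/2.
Smallest index with value ≥ 285: n = 11 (giving 286).
Largest index with value ≤ 1064: n = 20 (giving 970).
Indices 11 through 20: 10 terms.

10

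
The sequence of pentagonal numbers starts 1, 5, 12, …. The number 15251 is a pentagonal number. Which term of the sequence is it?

101

Set n(3n−1)/2 = 15251, giving 3n² − n − 30502 = 0.
The discriminant is 1 + 24·15251 = 366025, and √366025 = 605.
So n = (1 + 605) / 6 = 606/6 = 101.
Check: 101·(3·101 − 1)/2 = 15251. ✓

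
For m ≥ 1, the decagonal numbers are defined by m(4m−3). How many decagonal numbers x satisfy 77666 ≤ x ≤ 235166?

The n-th decagonal number is n(4n−3).
Smallest index with value ≥ 77666: n = 140 (giving 77980).
Largest index with value ≤ 235166: n = 242 (giving 233530).
Indices 140 through 242: 103 terms.

103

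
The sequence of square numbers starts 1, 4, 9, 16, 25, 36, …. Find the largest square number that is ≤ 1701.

1681

Solve n² ≤ 1701 for integer n.
n = 41 gives 1681 ≤ 1701, while n = 42 gives 1764 > 1701; so the answer is 1681.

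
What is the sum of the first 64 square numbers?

Σ_{i=1}^{64} i² = 64·65·129/6 = 89440.

89440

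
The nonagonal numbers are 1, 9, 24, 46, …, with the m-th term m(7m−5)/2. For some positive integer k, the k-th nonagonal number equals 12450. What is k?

Set n(7n−5)/2 = 12450, giving 7n² − 5n − 24900 = 0.
The discriminant is 25 + 56·12450 = 697225, and √697225 = 835.
So n = (5 + 835) / 14 = 840/14 = 60.

60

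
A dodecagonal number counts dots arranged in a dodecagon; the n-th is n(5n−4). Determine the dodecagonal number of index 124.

76384

124·(5·124 − 4) = 124·616 = 76384.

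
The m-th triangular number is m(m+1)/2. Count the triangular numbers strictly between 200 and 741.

18

The n-th triangular number is n(n+1)/2.
Smallest index with value > 200: n = 20 (giving 210).
Largest index with value < 741: n = 37 (giving 703).
Indices 20 through 37: 18 terms.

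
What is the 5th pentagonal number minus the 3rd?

23

5·(3·5 − 1)/2 = 35 and 3·(3·3 − 1)/2 = 12.
Difference: 35 − 12 = 23.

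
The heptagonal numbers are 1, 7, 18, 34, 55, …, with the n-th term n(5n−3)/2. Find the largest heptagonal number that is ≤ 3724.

Solve n(5n−3)/2 ≤ 3724 for integer n.
n = 38 gives 3553 ≤ 3724, while n = 39 gives 3744 > 3724; so the answer is 3553.

3553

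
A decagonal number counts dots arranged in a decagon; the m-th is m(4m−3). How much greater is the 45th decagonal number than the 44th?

Consecutive decagonal numbers differ by 8n − 7: here 8·45 − 7 = 353.

353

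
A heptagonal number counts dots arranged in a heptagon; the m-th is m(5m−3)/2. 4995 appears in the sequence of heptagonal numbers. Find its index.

Set n(5n−3)/2 = 4995, giving 5n² − 3n − 9990 = 0.
The discriminant is 9 + 40·4995 = 199809, and √199809 = 447.
So n = (3 + 447) / 10 = 450/10 = 45.

45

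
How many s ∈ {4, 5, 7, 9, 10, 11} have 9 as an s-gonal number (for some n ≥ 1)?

s = 4: P(4, 3) = 9. ✓
s = 5: P(5, 2) = 5 and P(5, 3) = 12; 9 is not s-gonal.
s = 7: P(7, 2) = 7 and P(7, 3) = 18; 9 is not s-gonal.
s = 9: P(9, 2) = 9. ✓
s = 10: P(10, 1) = 1 and P(10, 2) = 10; 9 is not s-gonal.
s = 11: P(11, 1) = 1 and P(11, 2) = 11; 9 is not s-gonal.
Hits: s ∈ {4, 9} → 2.

2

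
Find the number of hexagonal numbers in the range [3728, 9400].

25

The n-th hexagonal number is n(2n−1).
Smallest index with value ≥ 3728: n = 44 (giving 3828).
Largest index with value ≤ 9400: n = 68 (giving 9180).
Indices 44 through 68: 25 terms.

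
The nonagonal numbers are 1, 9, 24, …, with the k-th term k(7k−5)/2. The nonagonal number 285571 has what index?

286

Set n(7n−5)/2 = 285571, giving 7n² − 5n − 571142 = 0.
So n = (5 + 3999) / 14 = 4004/14 = 286.
Check: 286·(7·286 − 5)/2 = 285571. ✓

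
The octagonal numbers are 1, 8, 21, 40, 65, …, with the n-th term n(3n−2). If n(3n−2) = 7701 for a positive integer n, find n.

51

Set n(3n−2) = 7701, giving 3n² − 2n − 7701 = 0.
The discriminant is 4 + 12·7701 = 92416, and √92416 = 304.
So n = (2 + 304) / 6 = 306/6 = 51.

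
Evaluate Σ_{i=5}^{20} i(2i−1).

Σ i(2i−1) = 2Σi² − Σi over i = 5..20.
Σi = 210 − 10 = 200 and Σi² = 2870 − 30 = 2840.
2·2840 − 1·200 = 5480.

5480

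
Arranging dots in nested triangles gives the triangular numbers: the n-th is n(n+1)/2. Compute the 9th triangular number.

45

The 9th triangular number is n(n+1)/2 with n = 9.
9·10/2 = 90/2 = 45.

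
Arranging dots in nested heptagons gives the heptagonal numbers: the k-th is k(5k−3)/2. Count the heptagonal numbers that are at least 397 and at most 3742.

26

The n-th heptagonal number is n(5n−3)/2.
Smallest index with value ≥ 397: n = 13 (giving 403).
Largest index with value ≤ 3742: n = 38 (giving 3553).
Indices 13 through 38: 26 terms.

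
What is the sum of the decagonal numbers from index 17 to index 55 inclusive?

Σ i(4i−3) = 4Σi² − 3Σi over i = 17..55.
Σi = 1540 − 136 = 1404 and Σi² = 56980 − 1496 = 55484.
4·55484 − 3·1404 = 217724.

217724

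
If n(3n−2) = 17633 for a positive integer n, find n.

Set n(3n−2) = 17633, giving 3n² − 2n − 17633 = 0.
The discriminant is 4 + 12·17633 = 211600, and √211600 = 460.
So n = (2 + 460) / 6 = 462/6 = 77.
Check: 77·(3·77 − 2) = 17633. ✓

77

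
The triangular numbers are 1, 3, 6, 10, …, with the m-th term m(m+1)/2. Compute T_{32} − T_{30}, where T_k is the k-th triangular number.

32·33/2 = 528 and 30·31/2 = 465.
Difference: 528 − 465 = 63.

63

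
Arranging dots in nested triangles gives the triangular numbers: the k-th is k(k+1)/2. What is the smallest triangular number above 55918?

Solve n(n+1)/2 > 55918 for integer n.
The largest n with value ≤ 55918 is 333 (since 55611 ≤ 55918 < 55945), so the first above is n = 334, value 55945.

55945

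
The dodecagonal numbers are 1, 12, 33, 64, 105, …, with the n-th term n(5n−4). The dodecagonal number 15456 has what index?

56

Set n(5n−4) = 15456, giving 5n² − 4n − 15456 = 0.
So n = (4 + 556) / 10 = 560/10 = 56.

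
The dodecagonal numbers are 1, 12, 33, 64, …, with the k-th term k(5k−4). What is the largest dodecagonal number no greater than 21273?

20865

Solve n(5n−4) ≤ 21273 for integer n.
n = 65 gives 20865 ≤ 21273, while n = 66 gives 21516 > 21273; so the answer is 20865.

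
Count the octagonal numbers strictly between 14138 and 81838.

97

The n-th octagonal number is n(3n−2).
Smallest index with value > 14138: n = 69 (giving 14145).
Largest index with value < 81838: n = 165 (giving 81345).
Indices 69 through 165: 97 terms.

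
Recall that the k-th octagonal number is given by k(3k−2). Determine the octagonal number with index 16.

The 16th octagonal number is n(3n−2) with n = 16.
16·(3·16 − 2) = 16·46 = 736.

736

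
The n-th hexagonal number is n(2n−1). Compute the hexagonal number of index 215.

92235

The 215th hexagonal number is n(2n−1) with n = 215.
215·(2·215 − 1) = 215·429 = 92235.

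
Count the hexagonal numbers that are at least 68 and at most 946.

The n-th hexagonal number is n(2n−1).
Smallest index with value ≥ 68: n = 7 (giving 91).
Largest index with value ≤ 946: n = 22 (giving 946).
Indices 7 through 22: 16 terms.

16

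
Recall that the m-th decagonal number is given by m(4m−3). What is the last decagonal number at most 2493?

Solve n(4n−3) ≤ 2493 for integer n.
n = 25 gives 2425 ≤ 2493, while n = 26 gives 2626 > 2493; so the answer is 2425.

2425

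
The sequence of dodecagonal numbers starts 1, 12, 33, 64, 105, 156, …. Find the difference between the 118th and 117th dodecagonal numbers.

Consecutive dodecagonal numbers differ by 10n − 9: here 10·118 − 9 = 1171.

1171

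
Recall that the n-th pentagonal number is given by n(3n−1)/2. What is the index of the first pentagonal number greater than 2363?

Solve n(3n−1)/2 > 2363 for integer n.
The largest n with value ≤ 2363 is 39 (since 2262 ≤ 2363 < 2380), so the first above is n = 40, value 2380.

40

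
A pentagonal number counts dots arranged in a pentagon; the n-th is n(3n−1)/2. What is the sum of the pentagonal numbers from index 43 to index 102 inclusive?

Σ i(3i−1)/2 = (3Σi² − Σi) / 2 over i = 43..102.
Σi = 5253 − 903 = 4350 and Σi² = 358955 − 25585 = 333370.
(3·333370 − 1·4350) / 2 = 995760/2 = 497880.

497880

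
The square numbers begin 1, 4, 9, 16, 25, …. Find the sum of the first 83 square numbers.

194054

Σ_{i=1}^{83} i² = 83·84·167/6 = 194054.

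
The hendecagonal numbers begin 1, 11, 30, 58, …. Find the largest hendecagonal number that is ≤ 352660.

Solve n(9n−7)/2 ≤ 352660 for integer n.
n = 280 gives 351820 ≤ 352660, while n = 281 gives 354341 > 352660; so the answer is 351820.

351820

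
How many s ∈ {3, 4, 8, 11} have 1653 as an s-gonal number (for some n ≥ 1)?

s = 3: P(3, 57) = 1653. ✓
s = 4: P(4, 40) = 1600 and P(4, 41) = 1681; 1653 is not s-gonal.
s = 8: P(8, 23) = 1541 and P(8, 24) = 1680; 1653 is not s-gonal.
s = 11: P(11, 19) = 1558 and P(11, 20) = 1730; 1653 is not s-gonal.
Hits: s ∈ {3} → 1.

1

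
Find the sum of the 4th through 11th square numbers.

Σ_{i=4}^{11} i² = 506 − 14 = 492.

492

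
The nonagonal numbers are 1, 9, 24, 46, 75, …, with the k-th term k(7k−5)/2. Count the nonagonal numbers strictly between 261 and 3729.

23

The n-th nonagonal number is n(7n−5)/2.
Smallest index with value > 261: n = 10 (giving 325).
Largest index with value < 3729: n = 32 (giving 3504).
Indices 10 through 32: 23 terms.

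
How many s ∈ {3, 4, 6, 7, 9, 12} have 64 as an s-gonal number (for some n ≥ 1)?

2

s = 3: P(3, 10) = 55 and P(3, 11) = 66; 64 is not s-gonal.
s = 4: P(4, 8) = 64. ✓
s = 6: P(6, 5) = 45 and P(6, 6) = 66; 64 is not s-gonal.
s = 7: P(7, 5) = 55 and P(7, 6) = 81; 64 is not s-gonal.
s = 9: P(9, 4) = 46 and P(9, 5) = 75; 64 is not s-gonal.
s = 12: P(12, 4) = 64. ✓
Hits: s ∈ {4, 12} → 2.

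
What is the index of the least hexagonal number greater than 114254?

240

Solve n(2n−1) > 114254 for integer n.
The largest n with value ≤ 114254 is 239 (since 114003 ≤ 114254 < 114960), so the first above is n = 240, value 114960.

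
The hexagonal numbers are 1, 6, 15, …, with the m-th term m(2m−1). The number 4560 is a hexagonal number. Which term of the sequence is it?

48

Set n(2n−1) = 4560, giving 2n² − n − 4560 = 0.
The discriminant is 1 + 8·4560 = 36481, and √36481 = 191.
So n = (1 + 191) / 4 = 192/4 = 48.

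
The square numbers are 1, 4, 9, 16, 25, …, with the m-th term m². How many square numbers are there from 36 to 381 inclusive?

The n-th square number is n².
Smallest index with value ≥ 36: n = 6 (giving 36).
Largest index with value ≤ 381: n = 19 (giving 361).
Indices 6 through 19: 14 terms.

14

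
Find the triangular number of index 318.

50721

318·319/2 = 101442/2 = 50721.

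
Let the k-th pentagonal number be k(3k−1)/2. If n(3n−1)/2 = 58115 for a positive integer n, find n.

197

Set n(3n−1)/2 = 58115, giving 3n² − n − 116230 = 0.
So n = (1 + 1181) / 6 = 1182/6 = 197.
Check: 197·(3·197 − 1)/2 = 58115. ✓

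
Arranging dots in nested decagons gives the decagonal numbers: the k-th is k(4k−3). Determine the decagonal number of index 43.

The 43rd decagonal number is n(4n−3) with n = 43.
43·(4·43 − 3) = 43·169 = 7267.

7267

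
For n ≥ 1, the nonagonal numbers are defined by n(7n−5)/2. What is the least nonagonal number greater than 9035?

9334

Solve n(7n−5)/2 > 9035 for integer n.
The largest n with value ≤ 9035 is 51 (since 8976 ≤ 9035 < 9334), so the first above is n = 52, value 9334.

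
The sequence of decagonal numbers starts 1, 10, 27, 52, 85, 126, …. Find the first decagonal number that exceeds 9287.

Solve n(4n−3) > 9287 for integer n.
The largest n with value ≤ 9287 is 48 (since 9072 ≤ 9287 < 9457), so the first above is n = 49, value 9457.

9457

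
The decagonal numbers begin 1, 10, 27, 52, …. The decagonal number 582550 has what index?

382

Set n(4n−3) = 582550, giving 4n² − 3n − 582550 = 0.
The discriminant is 9 + 16·582550 = 9320809, and √9320809 = 3053.
So n = (3 + 3053) / 8 = 3056/8 = 382.
Check: 382·(4·382 − 3) = 582550. ✓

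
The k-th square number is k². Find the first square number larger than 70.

81

Solve n² > 70 for integer n.
The largest n with value ≤ 70 is 8 (since 64 ≤ 70 < 81), so the first above is n = 9, value 81.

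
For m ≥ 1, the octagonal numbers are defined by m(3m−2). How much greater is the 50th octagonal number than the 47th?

50·(3·50 − 2) = 7400 and 47·(3·47 − 2) = 6533.
Difference: 7400 − 6533 = 867.

867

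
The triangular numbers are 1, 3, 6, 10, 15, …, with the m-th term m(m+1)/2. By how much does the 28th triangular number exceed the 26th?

55

28·29/2 = 406 and 26·27/2 = 351.
Difference: 406 − 351 = 55.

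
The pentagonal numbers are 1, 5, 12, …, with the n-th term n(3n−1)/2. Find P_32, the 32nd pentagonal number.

1520

The 32nd pentagonal number is n(3n−1)/2 with n = 32.
32·(3·32 − 1)/2 = 32·95/2 = 1520.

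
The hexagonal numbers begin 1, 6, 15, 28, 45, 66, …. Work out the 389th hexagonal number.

389·(2·389 − 1) = 389·777 = 302253.

302253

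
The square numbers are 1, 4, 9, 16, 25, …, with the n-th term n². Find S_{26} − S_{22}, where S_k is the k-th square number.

192

26² = 676 and 22² = 484.
Difference: 676 − 484 = 192.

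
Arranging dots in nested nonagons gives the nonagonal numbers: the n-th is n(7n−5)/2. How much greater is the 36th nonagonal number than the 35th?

246

Consecutive nonagonal numbers differ by 7n − 6: here 7·36 − 6 = 246.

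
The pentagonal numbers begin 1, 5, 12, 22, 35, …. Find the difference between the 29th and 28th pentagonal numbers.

Consecutive pentagonal numbers differ by 3n − 2: here 3·29 − 2 = 85.

85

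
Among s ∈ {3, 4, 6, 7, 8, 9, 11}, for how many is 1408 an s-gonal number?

s = 3: P(3, 52) = 1378 and P(3, 53) = 1431; 1408 is not s-gonal.
s = 4: P(4, 37) = 1369 and P(4, 38) = 1444; 1408 is not s-gonal.
s = 6: P(6, 26) = 1326 and P(6, 27) = 1431; 1408 is not s-gonal.
s = 7: P(7, 24) = 1404 and P(7, 25) = 1525; 1408 is not s-gonal.
s = 8: P(8, 22) = 1408. ✓
s = 9: P(9, 20) = 1350 and P(9, 21) = 1491; 1408 is not s-gonal.
s = 11: P(11, 18) = 1395 and P(11, 19) = 1558; 1408 is not s-gonal.
Hits: s ∈ {8} → 1.

1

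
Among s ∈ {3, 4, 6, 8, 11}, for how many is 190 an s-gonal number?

s = 3: P(3, 19) = 190. ✓
s = 4: P(4, 13) = 169 and P(4, 14) = 196; 190 is not s-gonal.
s = 6: P(6, 10) = 190. ✓
s = 8: P(8, 8) = 176 and P(8, 9) = 225; 190 is not s-gonal.
s = 11: P(11, 6) = 141 and P(11, 7) = 196; 190 is not s-gonal.
Hits: s ∈ {3, 6} → 2.

2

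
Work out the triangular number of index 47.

The 47th triangular number is n(n+1)/2 with n = 47.
47·48/2 = 2256/2 = 1128.

1128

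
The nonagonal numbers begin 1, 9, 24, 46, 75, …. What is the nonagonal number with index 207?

149454

207·(7·207 − 5)/2 = 207·1444/2 = 207·722 = 149454.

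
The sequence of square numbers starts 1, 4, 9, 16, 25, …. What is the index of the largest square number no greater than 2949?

54

Solve n² ≤ 2949 for integer n.
n = 54 gives 2916 ≤ 2949, while n = 55 gives 3025 > 2949; so the answer is index 54.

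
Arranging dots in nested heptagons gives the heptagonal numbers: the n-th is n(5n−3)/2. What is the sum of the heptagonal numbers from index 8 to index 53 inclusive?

Σ i(5i−3)/2 = (5Σi² − 3Σi) / 2 over i = 8..53.
Σi = 1431 − 28 = 1403 and Σi² = 51039 − 140 = 50899.
(5·50899 − 3·1403) / 2 = 250286/2 = 125143.

125143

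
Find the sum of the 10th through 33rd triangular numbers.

6380

Σ i(i+1)/2 = (Σi² + Σi) / 2 over i = 10..33.
Σi = 561 − 45 = 516 and Σi² = 12529 − 285 = 12244.
(1·12244 + 1·516) / 2 = 12760/2 = 6380.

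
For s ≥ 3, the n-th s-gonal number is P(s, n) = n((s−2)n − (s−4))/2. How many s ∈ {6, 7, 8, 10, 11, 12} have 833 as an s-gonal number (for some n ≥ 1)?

2

s = 6: P(6, 20) = 780 and P(6, 21) = 861; 833 is not s-gonal.
s = 7: P(7, 18) = 783 and P(7, 19) = 874; 833 is not s-gonal.
s = 8: P(8, 17) = 833. ✓
s = 10: P(10, 14) = 742 and P(10, 15) = 855; 833 is not s-gonal.
s = 11: P(11, 14) = 833. ✓
s = 12: P(12, 13) = 793 and P(12, 14) = 924; 833 is not s-gonal.
Hits: s ∈ {8, 11} → 2.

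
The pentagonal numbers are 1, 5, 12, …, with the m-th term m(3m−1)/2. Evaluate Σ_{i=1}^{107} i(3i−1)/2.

Σ i(3i−1)/2 = (3Σi² − Σi) / 2 over i = 1..107.
Σi = 5778 and Σi² = 414090.
(3·414090 − 1·5778) / 2 = 1236492/2 = 618246.

618246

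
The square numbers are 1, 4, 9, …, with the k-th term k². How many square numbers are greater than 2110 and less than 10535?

57

The n-th square number is n².
Smallest index with value > 2110: n = 46 (giving 2116).
Largest index with value < 10535: n = 102 (giving 10404).
Indices 46 through 102: 57 terms.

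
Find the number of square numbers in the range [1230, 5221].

37

The n-th square number is n².
Smallest index with value ≥ 1230: n = 36 (giving 1296).
Largest index with value ≤ 5221: n = 72 (giving 5184).
Indices 36 through 72: 37 terms.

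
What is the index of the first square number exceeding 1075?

Solve n² > 1075 for integer n.
The largest n with value ≤ 1075 is 32 (since 1024 ≤ 1075 < 1089), so the first above is n = 33, value 1089.

33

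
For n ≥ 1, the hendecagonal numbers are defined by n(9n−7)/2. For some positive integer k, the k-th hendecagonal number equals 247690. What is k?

235

Set n(9n−7)/2 = 247690, giving 9n² − 7n − 495380 = 0.
The discriminant is 49 + 72·247690 = 17833729, and √17833729 = 4223.
So n = (7 + 4223) / 18 = 4230/18 = 235.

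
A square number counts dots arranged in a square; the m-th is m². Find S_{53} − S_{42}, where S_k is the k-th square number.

53² = 2809 and 42² = 1764.
Difference: 2809 − 1764 = 1045.

1045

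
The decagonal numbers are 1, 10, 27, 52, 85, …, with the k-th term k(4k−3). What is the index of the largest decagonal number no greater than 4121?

32

Solve n(4n−3) ≤ 4121 for integer n.
n = 32 gives 4000 ≤ 4121, while n = 33 gives 4257 > 4121; so the answer is index 32.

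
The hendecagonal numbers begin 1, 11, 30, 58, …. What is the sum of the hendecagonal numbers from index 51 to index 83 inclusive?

672342

Σ i(9i−7)/2 = (9Σi² − 7Σi) / 2 over i = 51..83.
Σi = 3486 − 1275 = 2211 and Σi² = 194054 − 42925 = 151129.
(9·151129 − 7·2211) / 2 = 1344684/2 = 672342.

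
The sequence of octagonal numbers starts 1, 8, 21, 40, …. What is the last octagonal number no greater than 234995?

234640

Solve n(3n−2) ≤ 234995 for integer n.
n = 280 gives 234640 ≤ 234995, while n = 281 gives 236321 > 234995; so the answer is 234640.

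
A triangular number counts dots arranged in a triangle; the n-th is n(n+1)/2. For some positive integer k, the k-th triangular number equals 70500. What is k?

Set n(n+1)/2 = 70500, giving n² + n − 141000 = 0.
The discriminant is 1 + 8·70500 = 564001, and √564001 = 751.
So n = (-1 + 751) / 2 = 750/2 = 375.

375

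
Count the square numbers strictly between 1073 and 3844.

The n-th square number is n².
Smallest index with value > 1073: n = 33 (giving 1089).
Largest index with value < 3844: n = 61 (giving 3721).
Indices 33 through 61: 29 terms.

29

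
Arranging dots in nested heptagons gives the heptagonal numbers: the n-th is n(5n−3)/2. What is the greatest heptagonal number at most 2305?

2205

Solve n(5n−3)/2 ≤ 2305 for integer n.
n = 30 gives 2205 ≤ 2305, while n = 31 gives 2356 > 2305; so the answer is 2205.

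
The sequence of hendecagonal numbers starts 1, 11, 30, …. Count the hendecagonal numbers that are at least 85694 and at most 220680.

The n-th hendecagonal number is n(9n−7)/2.
Smallest index with value ≥ 85694: n = 139 (giving 86458).
Largest index with value ≤ 220680: n = 221 (giving 219011).
Indices 139 through 221: 83 terms.

83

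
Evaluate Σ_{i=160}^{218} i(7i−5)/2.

Σ i(7i−5)/2 = (7Σi² − 5Σi) / 2 over i = 160..218.
Σi = 23871 − 12720 = 11151 and Σi² = 3477209 − 1352560 = 2124649.
(7·2124649 − 5·11151) / 2 = 14816788/2 = 7408394.

7408394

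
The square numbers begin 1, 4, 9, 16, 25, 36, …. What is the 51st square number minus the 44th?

665

51² = 2601 and 44² = 1936.
Difference: 2601 − 1936 = 665.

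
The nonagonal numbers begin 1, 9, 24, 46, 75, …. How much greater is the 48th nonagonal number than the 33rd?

4215

48·(7·48 − 5)/2 = 7944 and 33·(7·33 − 5)/2 = 3729.
Difference: 7944 − 3729 = 4215.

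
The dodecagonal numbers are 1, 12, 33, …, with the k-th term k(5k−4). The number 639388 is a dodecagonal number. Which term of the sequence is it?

Set n(5n−4) = 639388, giving 5n² − 4n − 639388 = 0.
The discriminant is 16 + 20·639388 = 12787776, and √12787776 = 3576.
So n = (4 + 3576) / 10 = 3580/10 = 358.
Check: 358·(5·358 − 4) = 639388. ✓

358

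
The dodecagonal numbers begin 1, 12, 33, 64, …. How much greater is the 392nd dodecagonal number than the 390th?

7812

392·(5·392 − 4) = 766752 and 390·(5·390 − 4) = 758940.
Difference: 766752 − 758940 = 7812.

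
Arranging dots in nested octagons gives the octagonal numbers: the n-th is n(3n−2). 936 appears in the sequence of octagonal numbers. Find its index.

18

Set n(3n−2) = 936, giving 3n² − 2n − 936 = 0.
So n = (2 + 106) / 6 = 108/6 = 18.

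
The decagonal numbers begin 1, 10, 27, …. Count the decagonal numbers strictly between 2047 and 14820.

The n-th decagonal number is n(4n−3).
Smallest index with value > 2047: n = 24 (giving 2232).
Largest index with value < 14820: n = 61 (giving 14701).
Indices 24 through 61: 38 terms.

38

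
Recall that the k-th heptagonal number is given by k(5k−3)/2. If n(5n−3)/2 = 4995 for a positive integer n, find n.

Set n(5n−3)/2 = 4995, giving 5n² − 3n − 9990 = 0.
The discriminant is 9 + 40·4995 = 199809, and √199809 = 447.
So n = (3 + 447) / 10 = 450/10 = 45.
Check: 45·(5·45 − 3)/2 = 4995. ✓

45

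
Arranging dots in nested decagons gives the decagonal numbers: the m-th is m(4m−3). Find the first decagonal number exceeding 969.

Solve n(4n−3) > 969 for integer n.
The largest n with value ≤ 969 is 15 (since 855 ≤ 969 < 976), so the first above is n = 16, value 976.

976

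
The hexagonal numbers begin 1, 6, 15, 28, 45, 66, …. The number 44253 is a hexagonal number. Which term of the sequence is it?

Set n(2n−1) = 44253, giving 2n² − n − 44253 = 0.
So n = (1 + 595) / 4 = 596/4 = 149.

149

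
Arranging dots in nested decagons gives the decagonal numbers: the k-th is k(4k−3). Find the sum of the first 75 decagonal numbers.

565250

Σ i(4i−3) = 4Σi² − 3Σi over i = 1..75.
Σi = 2850 and Σi² = 143450.
4·143450 − 3·2850 = 565250.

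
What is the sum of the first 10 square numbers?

385

Σ_{i=1}^{10} i² = 10·11·21/6 = 385.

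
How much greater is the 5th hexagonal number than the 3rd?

5·(2·5 − 1) = 45 and 3·(2·3 − 1) = 15.
Difference: 45 − 15 = 30.

30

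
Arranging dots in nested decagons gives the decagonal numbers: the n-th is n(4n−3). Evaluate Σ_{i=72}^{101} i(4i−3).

Σ i(4i−3) = 4Σi² − 3Σi over i = 72..101.
Σi = 5151 − 2556 = 2595 and Σi² = 348551 − 121836 = 226715.
4·226715 − 3·2595 = 899075.

899075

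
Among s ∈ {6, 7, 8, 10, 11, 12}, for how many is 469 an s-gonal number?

1

s = 6: P(6, 15) = 435 and P(6, 16) = 496; 469 is not s-gonal.
s = 7: P(7, 14) = 469. ✓
s = 8: P(8, 12) = 408 and P(8, 13) = 481; 469 is not s-gonal.
s = 10: P(10, 11) = 451 and P(10, 12) = 540; 469 is not s-gonal.
s = 11: P(11, 10) = 415 and P(11, 11) = 506; 469 is not s-gonal.
s = 12: P(12, 10) = 460 and P(12, 11) = 561; 469 is not s-gonal.
Hits: s ∈ {7} → 1.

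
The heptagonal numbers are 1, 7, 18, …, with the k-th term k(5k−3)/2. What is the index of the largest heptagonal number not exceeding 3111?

Solve n(5n−3)/2 ≤ 3111 for integer n.
n = 35 gives 3010 ≤ 3111, while n = 36 gives 3186 > 3111; so the answer is index 35.

35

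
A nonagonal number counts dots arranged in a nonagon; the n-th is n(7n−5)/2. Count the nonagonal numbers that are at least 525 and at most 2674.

16

The n-th nonagonal number is n(7n−5)/2.
Smallest index with value ≥ 525: n = 13 (giving 559).
Largest index with value ≤ 2674: n = 28 (giving 2674).
Indices 13 through 28: 16 terms.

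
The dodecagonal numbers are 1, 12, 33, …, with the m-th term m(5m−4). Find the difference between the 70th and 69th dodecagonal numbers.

Consecutive dodecagonal numbers differ by 10n − 9: here 10·70 − 9 = 691.

691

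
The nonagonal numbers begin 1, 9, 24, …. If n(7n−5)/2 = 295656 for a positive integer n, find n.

291

Set n(7n−5)/2 = 295656, giving 7n² − 5n − 591312 = 0.
The discriminant is 25 + 56·295656 = 16556761, and √16556761 = 4069.
So n = (5 + 4069) / 14 = 4074/14 = 291.
Check: 291·(7·291 − 5)/2 = 295656. ✓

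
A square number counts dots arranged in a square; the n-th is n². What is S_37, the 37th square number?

The 37th square number is n² with n = 37.
37² = 1369.

1369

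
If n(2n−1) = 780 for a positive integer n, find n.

Set n(2n−1) = 780, giving 2n² − n − 780 = 0.
The discriminant is 1 + 8·780 = 6241, and √6241 = 79.
So n = (1 + 79) / 4 = 80/4 = 20.

20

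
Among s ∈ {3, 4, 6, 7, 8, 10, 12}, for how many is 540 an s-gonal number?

s = 3: P(3, 32) = 528 and P(3, 33) = 561; 540 is not s-gonal.
s = 4: P(4, 23) = 529 and P(4, 24) = 576; 540 is not s-gonal.
s = 6: P(6, 16) = 496 and P(6, 17) = 561; 540 is not s-gonal.
s = 7: P(7, 15) = 540. ✓
s = 8: P(8, 13) = 481 and P(8, 14) = 560; 540 is not s-gonal.
s = 10: P(10, 12) = 540. ✓
s = 12: P(12, 10) = 460 and P(12, 11) = 561; 540 is not s-gonal.
Hits: s ∈ {7, 10} → 2.

2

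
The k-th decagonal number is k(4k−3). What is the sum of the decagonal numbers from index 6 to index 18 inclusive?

Σ i(4i−3) = 4Σi² − 3Σi over i = 6..18.
Σi = 171 − 15 = 156 and Σi² = 2109 − 55 = 2054.
4·2054 − 3·156 = 7748.

7748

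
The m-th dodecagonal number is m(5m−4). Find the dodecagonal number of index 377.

The 377th dodecagonal number is n(5n−4) with n = 377.
377·(5·377 − 4) = 377·1881 = 709137.

709137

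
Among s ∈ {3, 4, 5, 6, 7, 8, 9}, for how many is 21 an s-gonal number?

2

s = 3: P(3, 6) = 21. ✓
s = 4: P(4, 4) = 16 and P(4, 5) = 25; 21 is not s-gonal.
s = 5: P(5, 3) = 12 and P(5, 4) = 22; 21 is not s-gonal.
s = 6: P(6, 3) = 15 and P(6, 4) = 28; 21 is not s-gonal.
s = 7: P(7, 3) = 18 and P(7, 4) = 34; 21 is not s-gonal.
s = 8: P(8, 3) = 21. ✓
s = 9: P(9, 2) = 9 and P(9, 3) = 24; 21 is not s-gonal.
Hits: s ∈ {3, 8} → 2.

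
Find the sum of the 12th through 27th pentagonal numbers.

Σ i(3i−1)/2 = (3Σi² − Σi) / 2 over i = 12..27.
Σi = 378 − 66 = 312 and Σi² = 6930 − 506 = 6424.
(3·6424 − 1·312) / 2 = 18960/2 = 9480.

9480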